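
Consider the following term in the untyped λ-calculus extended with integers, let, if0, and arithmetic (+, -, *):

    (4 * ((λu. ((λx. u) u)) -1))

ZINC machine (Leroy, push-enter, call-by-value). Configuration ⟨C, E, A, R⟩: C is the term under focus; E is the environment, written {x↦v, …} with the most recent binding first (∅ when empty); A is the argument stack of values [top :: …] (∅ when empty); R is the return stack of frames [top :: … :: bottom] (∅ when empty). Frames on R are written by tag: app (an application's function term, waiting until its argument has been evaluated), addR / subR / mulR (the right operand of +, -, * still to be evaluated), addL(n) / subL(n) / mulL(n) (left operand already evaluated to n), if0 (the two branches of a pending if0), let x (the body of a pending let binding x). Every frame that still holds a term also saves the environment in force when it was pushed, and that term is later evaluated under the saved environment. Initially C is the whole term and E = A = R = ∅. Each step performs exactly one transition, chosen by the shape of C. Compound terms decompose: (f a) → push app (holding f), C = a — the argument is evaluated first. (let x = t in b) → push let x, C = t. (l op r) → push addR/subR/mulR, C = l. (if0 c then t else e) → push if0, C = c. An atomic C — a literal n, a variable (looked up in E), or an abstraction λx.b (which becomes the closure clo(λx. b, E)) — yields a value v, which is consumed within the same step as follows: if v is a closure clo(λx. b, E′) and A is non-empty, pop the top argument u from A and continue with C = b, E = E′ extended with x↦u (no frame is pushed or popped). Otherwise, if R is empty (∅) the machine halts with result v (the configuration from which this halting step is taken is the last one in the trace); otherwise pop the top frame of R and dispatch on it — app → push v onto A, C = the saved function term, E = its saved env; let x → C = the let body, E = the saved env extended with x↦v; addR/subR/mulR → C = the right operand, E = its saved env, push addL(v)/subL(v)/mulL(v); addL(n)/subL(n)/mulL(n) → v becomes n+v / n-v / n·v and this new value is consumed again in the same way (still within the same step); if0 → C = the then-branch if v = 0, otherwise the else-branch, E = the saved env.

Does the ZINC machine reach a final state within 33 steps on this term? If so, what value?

[0] <C=(4 * ((λu. ((λx. u) u)) -1)), E=∅, A=∅, R=∅>
[1] <C=4, E=∅, A=∅, R=[mulR]>
[2] <C=((λu. ((λx. u) u)) -1), E=∅, A=∅, R=[mulL(4)]>
[3] <C=-1, E=∅, A=∅, R=[app :: mulL(4)]>
[4] <C=(λu. ((λx. u) u)), E=∅, A=[-1], R=[mulL(4)]>
[5] <C=((λx. u) u), E={u↦-1}, A=∅, R=[mulL(4)]>
[6] <C=u, E={u↦-1}, A=∅, R=[app :: mulL(4)]>
[7] <C=(λx. u), E={u↦-1}, A=[-1], R=[mulL(4)]>
[8] <C=u, E={x↦-1, u↦-1}, A=∅, R=[mulL(4)]>
→ final value -4

Answer: -4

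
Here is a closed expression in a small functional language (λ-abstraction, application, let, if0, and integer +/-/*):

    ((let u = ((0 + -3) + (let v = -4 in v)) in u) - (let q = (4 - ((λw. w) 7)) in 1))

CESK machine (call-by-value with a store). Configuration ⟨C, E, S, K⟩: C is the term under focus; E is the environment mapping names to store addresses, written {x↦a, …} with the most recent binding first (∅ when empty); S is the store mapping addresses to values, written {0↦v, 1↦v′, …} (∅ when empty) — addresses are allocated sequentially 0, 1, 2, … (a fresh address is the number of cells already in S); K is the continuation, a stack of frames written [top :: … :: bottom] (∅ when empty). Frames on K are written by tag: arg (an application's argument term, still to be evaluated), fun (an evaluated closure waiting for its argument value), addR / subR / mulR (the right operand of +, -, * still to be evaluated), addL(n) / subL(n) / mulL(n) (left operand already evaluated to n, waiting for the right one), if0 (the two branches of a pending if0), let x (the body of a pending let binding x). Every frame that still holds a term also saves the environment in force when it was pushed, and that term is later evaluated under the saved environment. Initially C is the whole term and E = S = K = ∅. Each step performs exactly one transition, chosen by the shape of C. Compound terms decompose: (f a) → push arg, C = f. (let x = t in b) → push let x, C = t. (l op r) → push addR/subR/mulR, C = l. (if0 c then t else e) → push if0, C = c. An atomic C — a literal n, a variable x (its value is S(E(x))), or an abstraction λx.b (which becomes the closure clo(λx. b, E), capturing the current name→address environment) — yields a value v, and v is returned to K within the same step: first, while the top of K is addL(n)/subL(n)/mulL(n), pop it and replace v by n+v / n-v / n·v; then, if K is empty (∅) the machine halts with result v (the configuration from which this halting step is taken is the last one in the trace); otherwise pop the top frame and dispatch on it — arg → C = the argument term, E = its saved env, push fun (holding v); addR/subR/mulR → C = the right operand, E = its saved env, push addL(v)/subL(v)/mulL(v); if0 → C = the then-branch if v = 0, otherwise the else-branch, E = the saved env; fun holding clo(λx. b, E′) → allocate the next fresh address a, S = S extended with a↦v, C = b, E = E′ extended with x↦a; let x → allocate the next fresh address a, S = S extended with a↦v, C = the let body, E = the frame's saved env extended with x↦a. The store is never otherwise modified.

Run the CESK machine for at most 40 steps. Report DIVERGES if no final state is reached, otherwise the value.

0. [C=((let u = ((0 + -3) + (let v = -4 in v)) in u) - (let q = (4 - ((λw. w) 7)) in 1)) | E=∅ | S=∅ | K=∅]
1. [C=(let u = ((0 + -3) + (let v = -4 in v)) in u) | E=∅ | S=∅ | K=[subR]]
2. [C=((0 + -3) + (let v = -4 in v)) | E=∅ | S=∅ | K=[let u :: subR]]
3. [C=(0 + -3) | E=∅ | S=∅ | K=[addR :: let u :: subR]]
4. [C=0 | E=∅ | S=∅ | K=[addR :: addR :: let u :: subR]]
5. [C=-3 | E=∅ | S=∅ | K=[addL(0) :: addR :: let u :: subR]]
6. [C=(let v = -4 in v) | E=∅ | S=∅ | K=[addL(-3) :: let u :: subR]]
7. [C=-4 | E=∅ | S=∅ | K=[let v :: addL(-3) :: let u :: subR]]
8. [C=v | E={v↦0} | S={0↦-4} | K=[addL(-3) :: let u :: subR]]
9. [C=u | E={u↦1} | S={0↦-4, 1↦-7} | K=[subR]]
10. [C=(let q = (4 - ((λw. w) 7)) in 1) | E=∅ | S={0↦-4, 1↦-7} | K=[subL(-7)]]
11. [C=(4 - ((λw. w) 7)) | E=∅ | S={0↦-4, 1↦-7} | K=[let q :: subL(-7)]]
12. [C=4 | E=∅ | S={0↦-4, 1↦-7} | K=[subR :: let q :: subL(-7)]]
13. [C=((λw. w) 7) | E=∅ | S={0↦-4, 1↦-7} | K=[subL(4) :: let q :: subL(-7)]]
14. [C=(λw. w) | E=∅ | S={0↦-4, 1↦-7} | K=[arg :: subL(4) :: let q :: subL(-7)]]
15. [C=7 | E=∅ | S={0↦-4, 1↦-7} | K=[fun :: subL(4) :: let q :: subL(-7)]]
16. [C=w | E={w↦2} | S={0↦-4, 1↦-7, 2↦7} | K=[subL(4) :: let q :: subL(-7)]]
17. [C=1 | E={q↦3} | S={0↦-4, 1↦-7, 2↦7, 3↦-3} | K=[subL(-7)]]
→ final value -8

Answer: -8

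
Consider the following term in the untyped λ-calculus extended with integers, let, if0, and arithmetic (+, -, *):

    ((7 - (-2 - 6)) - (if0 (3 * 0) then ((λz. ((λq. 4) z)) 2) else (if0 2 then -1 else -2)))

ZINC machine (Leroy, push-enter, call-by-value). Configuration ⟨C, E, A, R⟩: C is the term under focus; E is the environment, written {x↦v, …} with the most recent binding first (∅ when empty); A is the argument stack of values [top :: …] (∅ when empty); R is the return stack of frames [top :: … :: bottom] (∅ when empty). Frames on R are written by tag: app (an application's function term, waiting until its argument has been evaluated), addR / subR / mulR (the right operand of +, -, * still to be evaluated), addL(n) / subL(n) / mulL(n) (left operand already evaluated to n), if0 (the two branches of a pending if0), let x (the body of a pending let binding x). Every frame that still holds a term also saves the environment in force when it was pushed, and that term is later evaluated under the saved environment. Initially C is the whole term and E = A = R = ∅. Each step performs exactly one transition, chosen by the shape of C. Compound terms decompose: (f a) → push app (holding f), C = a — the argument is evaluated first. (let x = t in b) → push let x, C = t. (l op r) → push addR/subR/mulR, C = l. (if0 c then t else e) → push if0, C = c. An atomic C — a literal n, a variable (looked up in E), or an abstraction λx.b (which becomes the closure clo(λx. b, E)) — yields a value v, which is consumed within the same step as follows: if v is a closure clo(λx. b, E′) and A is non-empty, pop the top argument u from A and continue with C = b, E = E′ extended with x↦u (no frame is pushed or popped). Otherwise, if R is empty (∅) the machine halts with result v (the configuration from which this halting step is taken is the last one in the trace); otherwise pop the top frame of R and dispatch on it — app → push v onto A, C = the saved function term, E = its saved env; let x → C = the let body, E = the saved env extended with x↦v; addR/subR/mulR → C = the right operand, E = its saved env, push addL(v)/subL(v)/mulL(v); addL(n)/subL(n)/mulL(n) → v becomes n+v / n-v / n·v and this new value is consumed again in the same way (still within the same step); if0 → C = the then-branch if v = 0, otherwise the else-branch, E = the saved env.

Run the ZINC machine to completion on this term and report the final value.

Answer: 11

Derivation:
0. ⟨C=((7 - (-2 - 6)) - (if0 (3 * 0) then ((λz. ((λq. 4) z)) 2) else (if0 2 then -1 else -2))); E=∅; A=∅; R=∅⟩
1. ⟨C=(7 - (-2 - 6)); E=∅; A=∅; R=[subR]⟩
2. ⟨C=7; E=∅; A=∅; R=[subR :: subR]⟩
3. ⟨C=(-2 - 6); E=∅; A=∅; R=[subL(7) :: subR]⟩
4. ⟨C=-2; E=∅; A=∅; R=[subR :: subL(7) :: subR]⟩
5. ⟨C=6; E=∅; A=∅; R=[subL(-2) :: subL(7) :: subR]⟩
6. ⟨C=(if0 (3 * 0) then ((λz. ((λq. 4) z)) 2) else (if0 2 then -1 else -2)); E=∅; A=∅; R=[subL(15)]⟩
7. ⟨C=(3 * 0); E=∅; A=∅; R=[if0 :: subL(15)]⟩
8. ⟨C=3; E=∅; A=∅; R=[mulR :: if0 :: subL(15)]⟩
9. ⟨C=0; E=∅; A=∅; R=[mulL(3) :: if0 :: subL(15)]⟩
10. ⟨C=((λz. ((λq. 4) z)) 2); E=∅; A=∅; R=[subL(15)]⟩
11. ⟨C=2; E=∅; A=∅; R=[app :: subL(15)]⟩
12. ⟨C=(λz. ((λq. 4) z)); E=∅; A=[2]; R=[subL(15)]⟩
13. ⟨C=((λq. 4) z); E={z↦2}; A=∅; R=[subL(15)]⟩
14. ⟨C=z; E={z↦2}; A=∅; R=[app :: subL(15)]⟩
15. ⟨C=(λq. 4); E={z↦2}; A=[2]; R=[subL(15)]⟩
16. ⟨C=4; E={q↦2, z↦2}; A=∅; R=[subL(15)]⟩
→ final value 11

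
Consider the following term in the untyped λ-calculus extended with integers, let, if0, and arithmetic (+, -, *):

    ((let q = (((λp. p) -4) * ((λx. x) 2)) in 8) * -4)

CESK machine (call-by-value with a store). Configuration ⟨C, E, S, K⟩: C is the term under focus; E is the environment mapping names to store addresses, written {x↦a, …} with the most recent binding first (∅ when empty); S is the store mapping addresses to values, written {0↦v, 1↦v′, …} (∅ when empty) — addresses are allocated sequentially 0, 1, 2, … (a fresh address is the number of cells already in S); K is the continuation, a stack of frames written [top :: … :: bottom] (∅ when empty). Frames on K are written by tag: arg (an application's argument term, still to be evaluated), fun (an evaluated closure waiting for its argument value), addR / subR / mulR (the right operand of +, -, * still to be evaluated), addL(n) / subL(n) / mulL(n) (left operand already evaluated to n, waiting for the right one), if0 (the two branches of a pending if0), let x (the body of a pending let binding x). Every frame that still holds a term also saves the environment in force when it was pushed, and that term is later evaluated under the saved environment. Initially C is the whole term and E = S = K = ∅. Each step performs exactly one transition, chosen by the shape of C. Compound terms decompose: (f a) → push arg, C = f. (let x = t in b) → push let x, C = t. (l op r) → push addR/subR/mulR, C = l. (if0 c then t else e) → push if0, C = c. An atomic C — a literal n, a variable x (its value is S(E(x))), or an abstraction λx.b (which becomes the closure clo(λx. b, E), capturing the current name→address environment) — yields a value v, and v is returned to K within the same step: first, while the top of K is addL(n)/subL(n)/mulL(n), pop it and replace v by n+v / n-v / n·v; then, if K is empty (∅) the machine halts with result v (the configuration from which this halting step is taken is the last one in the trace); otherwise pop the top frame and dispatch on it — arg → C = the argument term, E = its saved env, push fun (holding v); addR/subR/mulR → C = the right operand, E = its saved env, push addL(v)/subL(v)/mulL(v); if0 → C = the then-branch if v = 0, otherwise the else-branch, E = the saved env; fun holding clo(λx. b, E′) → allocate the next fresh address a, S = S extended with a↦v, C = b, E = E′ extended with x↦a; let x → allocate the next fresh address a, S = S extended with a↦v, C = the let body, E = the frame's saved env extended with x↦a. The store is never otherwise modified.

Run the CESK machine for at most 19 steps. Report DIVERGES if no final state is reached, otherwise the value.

[0] <C=((let q = (((λp. p) -4) * ((λx. x) 2)) in 8) * -4), E=∅, S=∅, K=∅>
[1] <C=(let q = (((λp. p) -4) * ((λx. x) 2)) in 8), E=∅, S=∅, K=[mulR]>
[2] <C=(((λp. p) -4) * ((λx. x) 2)), E=∅, S=∅, K=[let q :: mulR]>
[3] <C=((λp. p) -4), E=∅, S=∅, K=[mulR :: let q :: mulR]>
[4] <C=(λp. p), E=∅, S=∅, K=[arg :: mulR :: let q :: mulR]>
[5] <C=-4, E=∅, S=∅, K=[fun :: mulR :: let q :: mulR]>
[6] <C=p, E={p↦0}, S={0↦-4}, K=[mulR :: let q :: mulR]>
[7] <C=((λx. x) 2), E=∅, S={0↦-4}, K=[mulL(-4) :: let q :: mulR]>
[8] <C=(λx. x), E=∅, S={0↦-4}, K=[arg :: mulL(-4) :: let q :: mulR]>
[9] <C=2, E=∅, S={0↦-4}, K=[fun :: mulL(-4) :: let q :: mulR]>
[10] <C=x, E={x↦1}, S={0↦-4, 1↦2}, K=[mulL(-4) :: let q :: mulR]>
[11] <C=8, E={q↦2}, S={0↦-4, 1↦2, 2↦-8}, K=[mulR]>
[12] <C=-4, E=∅, S={0↦-4, 1↦2, 2↦-8}, K=[mulL(8)]>
→ final value -32

Answer: -32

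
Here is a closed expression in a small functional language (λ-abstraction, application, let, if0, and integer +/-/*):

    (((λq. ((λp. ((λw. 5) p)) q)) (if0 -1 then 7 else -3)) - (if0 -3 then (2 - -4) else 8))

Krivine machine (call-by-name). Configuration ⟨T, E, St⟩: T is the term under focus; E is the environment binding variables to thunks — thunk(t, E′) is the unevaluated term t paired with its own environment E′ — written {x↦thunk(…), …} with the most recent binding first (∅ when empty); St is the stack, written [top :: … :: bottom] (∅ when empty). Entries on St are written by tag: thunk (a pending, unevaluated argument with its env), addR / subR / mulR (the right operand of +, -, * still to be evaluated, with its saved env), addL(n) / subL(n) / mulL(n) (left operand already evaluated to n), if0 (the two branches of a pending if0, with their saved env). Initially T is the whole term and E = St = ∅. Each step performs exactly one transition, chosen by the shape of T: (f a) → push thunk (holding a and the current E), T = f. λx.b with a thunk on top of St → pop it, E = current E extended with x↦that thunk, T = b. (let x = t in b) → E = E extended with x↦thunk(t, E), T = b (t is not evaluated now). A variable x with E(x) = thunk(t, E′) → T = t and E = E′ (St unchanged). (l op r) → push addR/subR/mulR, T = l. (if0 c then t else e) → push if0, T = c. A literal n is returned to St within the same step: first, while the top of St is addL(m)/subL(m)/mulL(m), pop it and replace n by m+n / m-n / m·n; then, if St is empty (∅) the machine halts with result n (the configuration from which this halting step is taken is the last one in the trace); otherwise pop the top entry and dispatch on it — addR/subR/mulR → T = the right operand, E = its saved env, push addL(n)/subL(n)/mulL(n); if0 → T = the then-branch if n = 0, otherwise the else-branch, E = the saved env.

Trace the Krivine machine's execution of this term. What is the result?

Answer: -3

Execution trace:
step 0: [T=(((λq. ((λp. ((λw. 5) p)) q)) (if0 -1 then 7 else -3)) - (if0 -3 then (2 - -4) else 8)) | E=∅ | St=∅]
step 1: [T=((λq. ((λp. ((λw. 5) p)) q)) (if0 -1 then 7 else -3)) | E=∅ | St=[subR]]
step 2: [T=(λq. ((λp. ((λw. 5) p)) q)) | E=∅ | St=[thunk :: subR]]
step 3: [T=((λp. ((λw. 5) p)) q) | E={q↦thunk((if0 -1 then 7 else -3), ∅)} | St=[subR]]
step 4: [T=(λp. ((λw. 5) p)) | E={q↦thunk((if0 -1 then 7 else -3), ∅)} | St=[thunk :: subR]]
step 5: [T=((λw. 5) p) | E={p↦thunk(q, {q↦thunk((if0 -1 then 7 else -3), ∅)}), q↦thunk((if0 -1 then 7 else -3), ∅)} | St=[subR]]
step 6: [T=(λw. 5) | E={p↦thunk(q, {q↦thunk((if0 -1 then 7 else -3), ∅)}), q↦thunk((if0 -1 then 7 else -3), ∅)} | St=[thunk :: subR]]
step 7: [T=5 | E={w↦thunk(p, {p↦thunk(q, {q↦thunk((if0 -1 then 7 else -3), ∅)}), q↦thunk((if0 -1 then 7 else -3), ∅)}), p↦thunk(q, {q↦thunk((if0 -1 then 7 else -3), ∅)}), q↦thunk((if0 -1 then 7 else -3), ∅)} | St=[subR]]
step 8: [T=(if0 -3 then (2 - -4) else 8) | E=∅ | St=[subL(5)]]
step 9: [T=-3 | E=∅ | St=[if0 :: subL(5)]]
step 10: [T=8 | E=∅ | St=[subL(5)]]
→ final value -3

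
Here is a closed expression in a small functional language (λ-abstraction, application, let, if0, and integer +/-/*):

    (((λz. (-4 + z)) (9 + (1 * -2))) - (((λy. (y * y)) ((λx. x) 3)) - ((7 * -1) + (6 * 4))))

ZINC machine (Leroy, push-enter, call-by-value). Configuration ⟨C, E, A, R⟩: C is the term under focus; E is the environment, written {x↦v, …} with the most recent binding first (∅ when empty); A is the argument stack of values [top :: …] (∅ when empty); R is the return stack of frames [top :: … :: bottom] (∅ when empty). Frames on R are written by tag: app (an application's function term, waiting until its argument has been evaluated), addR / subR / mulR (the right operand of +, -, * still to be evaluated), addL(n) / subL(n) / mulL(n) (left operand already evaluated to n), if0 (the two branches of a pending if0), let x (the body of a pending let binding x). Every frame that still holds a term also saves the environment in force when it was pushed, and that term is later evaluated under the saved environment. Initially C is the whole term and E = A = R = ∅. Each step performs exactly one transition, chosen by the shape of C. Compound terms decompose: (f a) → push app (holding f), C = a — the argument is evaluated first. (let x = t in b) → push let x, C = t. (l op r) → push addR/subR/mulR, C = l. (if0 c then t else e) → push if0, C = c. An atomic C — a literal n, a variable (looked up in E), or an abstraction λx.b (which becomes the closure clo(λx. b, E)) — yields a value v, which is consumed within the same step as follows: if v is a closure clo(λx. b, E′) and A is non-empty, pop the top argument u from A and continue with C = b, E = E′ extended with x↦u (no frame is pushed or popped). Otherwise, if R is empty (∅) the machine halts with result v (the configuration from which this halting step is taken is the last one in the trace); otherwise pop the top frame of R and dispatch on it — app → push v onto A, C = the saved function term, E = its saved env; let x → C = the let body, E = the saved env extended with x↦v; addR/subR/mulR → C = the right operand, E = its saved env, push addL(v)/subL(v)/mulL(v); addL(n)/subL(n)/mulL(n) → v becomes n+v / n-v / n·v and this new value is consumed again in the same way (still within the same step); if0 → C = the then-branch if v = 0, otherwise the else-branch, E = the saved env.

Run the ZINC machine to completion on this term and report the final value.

step 0: <C=(((λz. (-4 + z)) (9 + (1 * -2))) - (((λy. (y * y)) ((λx. x) 3)) - ((7 * -1) + (6 * 4)))), E=∅, A=∅, R=∅>
step 1: <C=((λz. (-4 + z)) (9 + (1 * -2))), E=∅, A=∅, R=[subR]>
step 2: <C=(9 + (1 * -2)), E=∅, A=∅, R=[app :: subR]>
step 3: <C=9, E=∅, A=∅, R=[addR :: app :: subR]>
step 4: <C=(1 * -2), E=∅, A=∅, R=[addL(9) :: app :: subR]>
step 5: <C=1, E=∅, A=∅, R=[mulR :: addL(9) :: app :: subR]>
step 6: <C=-2, E=∅, A=∅, R=[mulL(1) :: addL(9) :: app :: subR]>
step 7: <C=(λz. (-4 + z)), E=∅, A=[7], R=[subR]>
step 8: <C=(-4 + z), E={z↦7}, A=∅, R=[subR]>
step 9: <C=-4, E={z↦7}, A=∅, R=[addR :: subR]>
step 10: <C=z, E={z↦7}, A=∅, R=[addL(-4) :: subR]>
step 11: <C=(((λy. (y * y)) ((λx. x) 3)) - ((7 * -1) + (6 * 4))), E=∅, A=∅, R=[subL(3)]>
step 12: <C=((λy. (y * y)) ((λx. x) 3)), E=∅, A=∅, R=[subR :: subL(3)]>
step 13: <C=((λx. x) 3), E=∅, A=∅, R=[app :: subR :: subL(3)]>
step 14: <C=3, E=∅, A=∅, R=[app :: app :: subR :: subL(3)]>
step 15: <C=(λx. x), E=∅, A=[3], R=[app :: subR :: subL(3)]>
step 16: <C=x, E={x↦3}, A=∅, R=[app :: subR :: subL(3)]>
step 17: <C=(λy. (y * y)), E=∅, A=[3], R=[subR :: subL(3)]>
step 18: <C=(y * y), E={y↦3}, A=∅, R=[subR :: subL(3)]>
step 19: <C=y, E={y↦3}, A=∅, R=[mulR :: subR :: subL(3)]>
step 20: <C=y, E={y↦3}, A=∅, R=[mulL(3) :: subR :: subL(3)]>
step 21: <C=((7 * -1) + (6 * 4)), E=∅, A=∅, R=[subL(9) :: subL(3)]>
step 22: <C=(7 * -1), E=∅, A=∅, R=[addR :: subL(9) :: subL(3)]>
step 23: <C=7, E=∅, A=∅, R=[mulR :: addR :: subL(9) :: subL(3)]>
step 24: <C=-1, E=∅, A=∅, R=[mulL(7) :: addR :: subL(9) :: subL(3)]>
step 25: <C=(6 * 4), E=∅, A=∅, R=[addL(-7) :: subL(9) :: subL(3)]>
step 26: <C=6, E=∅, A=∅, R=[mulR :: addL(-7) :: subL(9) :: subL(3)]>
step 27: <C=4, E=∅, A=∅, R=[mulL(6) :: addL(-7) :: subL(9) :: subL(3)]>
→ final value 11

Answer: 11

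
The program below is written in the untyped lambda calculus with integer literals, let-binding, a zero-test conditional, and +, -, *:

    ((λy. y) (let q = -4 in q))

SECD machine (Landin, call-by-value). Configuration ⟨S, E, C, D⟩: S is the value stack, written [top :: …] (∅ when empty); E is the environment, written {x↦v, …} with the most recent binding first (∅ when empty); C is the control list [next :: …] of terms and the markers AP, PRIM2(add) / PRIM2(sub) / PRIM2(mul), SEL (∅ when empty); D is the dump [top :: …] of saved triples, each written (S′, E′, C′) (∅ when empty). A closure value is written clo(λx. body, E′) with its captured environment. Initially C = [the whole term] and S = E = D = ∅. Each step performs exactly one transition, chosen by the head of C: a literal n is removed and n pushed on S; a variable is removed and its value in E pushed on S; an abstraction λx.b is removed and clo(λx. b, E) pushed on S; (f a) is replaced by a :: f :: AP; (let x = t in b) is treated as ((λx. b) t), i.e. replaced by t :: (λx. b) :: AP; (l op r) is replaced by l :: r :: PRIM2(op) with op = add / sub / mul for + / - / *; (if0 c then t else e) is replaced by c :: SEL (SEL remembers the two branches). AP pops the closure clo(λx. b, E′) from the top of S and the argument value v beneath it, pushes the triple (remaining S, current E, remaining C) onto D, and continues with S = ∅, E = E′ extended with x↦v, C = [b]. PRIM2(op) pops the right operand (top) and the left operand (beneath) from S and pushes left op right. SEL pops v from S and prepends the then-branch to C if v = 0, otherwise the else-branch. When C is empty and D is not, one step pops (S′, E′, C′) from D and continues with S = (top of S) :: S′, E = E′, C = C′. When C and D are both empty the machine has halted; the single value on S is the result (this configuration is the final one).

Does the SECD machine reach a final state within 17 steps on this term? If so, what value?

Answer: -4

Execution trace:
t=0: <S=∅, E=∅, C=[((λy. y) (let q = -4 in q))], D=∅>
t=1: <S=∅, E=∅, C=[(let q = -4 in q) :: (λy. y) :: AP], D=∅>
t=2: <S=∅, E=∅, C=[-4 :: (λq. q) :: AP :: (λy. y) :: AP], D=∅>
t=3: <S=[-4], E=∅, C=[(λq. q) :: AP :: (λy. y) :: AP], D=∅>
t=4: <S=[clo(λq. q, ∅) :: -4], E=∅, C=[AP :: (λy. y) :: AP], D=∅>
t=5: <S=∅, E={q↦-4}, C=[q], D=[(∅, ∅, [(λy. y) :: AP])]>
t=6: <S=[-4], E={q↦-4}, C=∅, D=[(∅, ∅, [(λy. y) :: AP])]>
t=7: <S=[-4], E=∅, C=[(λy. y) :: AP], D=∅>
t=8: <S=[clo(λy. y, ∅) :: -4], E=∅, C=[AP], D=∅>
t=9: <S=∅, E={y↦-4}, C=[y], D=[(∅, ∅, ∅)]>
t=10: <S=[-4], E={y↦-4}, C=∅, D=[(∅, ∅, ∅)]>
t=11: <S=[-4], E=∅, C=∅, D=∅>
→ final value -4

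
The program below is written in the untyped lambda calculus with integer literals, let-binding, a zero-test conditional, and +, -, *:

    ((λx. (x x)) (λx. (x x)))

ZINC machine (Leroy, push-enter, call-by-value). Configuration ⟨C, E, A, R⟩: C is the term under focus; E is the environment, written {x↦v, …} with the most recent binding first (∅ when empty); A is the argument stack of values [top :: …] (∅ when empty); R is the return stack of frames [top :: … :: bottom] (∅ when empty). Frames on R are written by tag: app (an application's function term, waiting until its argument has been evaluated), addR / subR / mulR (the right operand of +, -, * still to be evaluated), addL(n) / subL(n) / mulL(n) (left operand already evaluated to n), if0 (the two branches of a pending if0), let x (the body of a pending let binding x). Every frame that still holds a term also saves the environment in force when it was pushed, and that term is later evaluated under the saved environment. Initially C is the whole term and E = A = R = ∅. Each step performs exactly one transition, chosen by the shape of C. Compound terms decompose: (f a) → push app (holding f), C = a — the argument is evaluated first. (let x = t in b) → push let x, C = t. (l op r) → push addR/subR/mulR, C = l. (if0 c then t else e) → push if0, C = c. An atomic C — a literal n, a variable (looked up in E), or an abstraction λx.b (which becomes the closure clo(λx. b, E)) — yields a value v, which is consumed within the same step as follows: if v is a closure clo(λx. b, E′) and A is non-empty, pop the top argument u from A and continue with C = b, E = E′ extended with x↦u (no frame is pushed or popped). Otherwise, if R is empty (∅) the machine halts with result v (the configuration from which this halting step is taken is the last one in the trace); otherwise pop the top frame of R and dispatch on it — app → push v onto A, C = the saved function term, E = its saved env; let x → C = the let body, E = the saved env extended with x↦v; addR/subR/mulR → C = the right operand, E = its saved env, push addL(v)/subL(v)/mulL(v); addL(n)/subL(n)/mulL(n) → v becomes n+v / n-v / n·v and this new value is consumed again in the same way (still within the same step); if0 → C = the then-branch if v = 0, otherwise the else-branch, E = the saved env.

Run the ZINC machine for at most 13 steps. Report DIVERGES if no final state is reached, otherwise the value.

Answer: DIVERGES (no final state within 13 steps)

Derivation:
0. ⟨C=((λx. (x x)) (λx. (x x))); E=∅; A=∅; R=∅⟩
1. ⟨C=(λx. (x x)); E=∅; A=∅; R=[app]⟩
2. ⟨C=(λx. (x x)); E=∅; A=[clo(λx. (x x), ∅)]; R=∅⟩
3. ⟨C=(x x); E={x↦clo(λx. (x x), ∅)}; A=∅; R=∅⟩
4. ⟨C=x; E={x↦clo(λx. (x x), ∅)}; A=∅; R=[app]⟩
5. ⟨C=x; E={x↦clo(λx. (x x), ∅)}; A=[clo(λx. (x x), ∅)]; R=∅⟩
… configuration repeats with period 3 (steps 3–5 recur indefinitely) …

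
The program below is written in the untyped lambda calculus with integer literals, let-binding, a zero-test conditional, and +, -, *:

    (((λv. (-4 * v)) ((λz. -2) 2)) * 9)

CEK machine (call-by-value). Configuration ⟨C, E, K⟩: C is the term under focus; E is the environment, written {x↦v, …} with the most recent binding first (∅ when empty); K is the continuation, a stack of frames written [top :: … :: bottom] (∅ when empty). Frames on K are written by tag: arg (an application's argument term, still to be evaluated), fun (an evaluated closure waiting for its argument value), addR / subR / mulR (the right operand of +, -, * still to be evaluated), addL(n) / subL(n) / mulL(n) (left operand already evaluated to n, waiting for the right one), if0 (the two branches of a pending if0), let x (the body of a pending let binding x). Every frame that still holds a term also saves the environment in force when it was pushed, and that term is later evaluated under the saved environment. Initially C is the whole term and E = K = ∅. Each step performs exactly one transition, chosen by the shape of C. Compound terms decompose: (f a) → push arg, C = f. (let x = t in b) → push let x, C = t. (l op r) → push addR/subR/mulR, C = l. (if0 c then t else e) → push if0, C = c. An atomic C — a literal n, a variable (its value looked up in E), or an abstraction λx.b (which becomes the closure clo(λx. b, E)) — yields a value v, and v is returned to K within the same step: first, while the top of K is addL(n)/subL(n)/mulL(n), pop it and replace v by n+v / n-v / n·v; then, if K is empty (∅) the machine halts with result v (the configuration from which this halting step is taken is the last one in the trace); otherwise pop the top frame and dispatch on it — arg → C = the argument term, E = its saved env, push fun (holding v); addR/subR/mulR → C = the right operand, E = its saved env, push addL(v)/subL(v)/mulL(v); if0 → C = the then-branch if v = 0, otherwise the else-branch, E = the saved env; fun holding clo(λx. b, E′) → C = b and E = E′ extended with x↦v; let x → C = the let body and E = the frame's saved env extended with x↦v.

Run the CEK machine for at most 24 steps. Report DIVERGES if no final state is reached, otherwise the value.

Answer: 72

Derivation:
[0] [C=(((λv. (-4 * v)) ((λz. -2) 2)) * 9) | E=∅ | K=∅]
[1] [C=((λv. (-4 * v)) ((λz. -2) 2)) | E=∅ | K=[mulR]]
[2] [C=(λv. (-4 * v)) | E=∅ | K=[arg :: mulR]]
[3] [C=((λz. -2) 2) | E=∅ | K=[fun :: mulR]]
[4] [C=(λz. -2) | E=∅ | K=[arg :: fun :: mulR]]
[5] [C=2 | E=∅ | K=[fun :: fun :: mulR]]
[6] [C=-2 | E={z↦2} | K=[fun :: mulR]]
[7] [C=(-4 * v) | E={v↦-2} | K=[mulR]]
[8] [C=-4 | E={v↦-2} | K=[mulR :: mulR]]
[9] [C=v | E={v↦-2} | K=[mulL(-4) :: mulR]]
[10] [C=9 | E=∅ | K=[mulL(8)]]
→ final value 72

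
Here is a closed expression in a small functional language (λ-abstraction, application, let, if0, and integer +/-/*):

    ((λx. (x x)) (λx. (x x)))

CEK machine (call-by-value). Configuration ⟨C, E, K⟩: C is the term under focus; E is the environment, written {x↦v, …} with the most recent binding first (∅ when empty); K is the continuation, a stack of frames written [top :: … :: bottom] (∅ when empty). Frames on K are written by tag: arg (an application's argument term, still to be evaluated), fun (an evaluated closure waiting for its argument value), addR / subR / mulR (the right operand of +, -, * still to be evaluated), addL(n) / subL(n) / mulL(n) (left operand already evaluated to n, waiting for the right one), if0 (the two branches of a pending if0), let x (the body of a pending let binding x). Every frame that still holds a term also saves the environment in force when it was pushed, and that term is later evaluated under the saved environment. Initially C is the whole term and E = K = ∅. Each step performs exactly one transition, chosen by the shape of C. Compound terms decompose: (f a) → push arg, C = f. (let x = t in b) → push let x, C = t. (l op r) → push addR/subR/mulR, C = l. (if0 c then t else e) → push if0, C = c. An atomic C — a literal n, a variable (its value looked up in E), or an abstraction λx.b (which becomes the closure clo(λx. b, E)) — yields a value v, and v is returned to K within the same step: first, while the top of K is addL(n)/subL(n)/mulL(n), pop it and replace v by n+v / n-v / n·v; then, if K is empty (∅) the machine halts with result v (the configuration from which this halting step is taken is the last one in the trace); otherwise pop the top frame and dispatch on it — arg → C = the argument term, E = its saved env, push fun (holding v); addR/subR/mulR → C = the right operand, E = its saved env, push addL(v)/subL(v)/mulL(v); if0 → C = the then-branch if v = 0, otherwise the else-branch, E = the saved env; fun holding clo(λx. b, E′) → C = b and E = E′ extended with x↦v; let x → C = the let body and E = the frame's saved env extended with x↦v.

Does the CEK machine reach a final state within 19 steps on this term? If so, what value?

step 0: [C=((λx. (x x)) (λx. (x x))) | E=∅ | K=∅]
step 1: [C=(λx. (x x)) | E=∅ | K=[arg]]
step 2: [C=(λx. (x x)) | E=∅ | K=[fun]]
step 3: [C=(x x) | E={x↦clo(λx. (x x), ∅)} | K=∅]
step 4: [C=x | E={x↦clo(λx. (x x), ∅)} | K=[arg]]
step 5: [C=x | E={x↦clo(λx. (x x), ∅)} | K=[fun]]
… configuration repeats with period 3 (steps 3–5 recur indefinitely) …

Answer: DIVERGES (no final state within 19 steps)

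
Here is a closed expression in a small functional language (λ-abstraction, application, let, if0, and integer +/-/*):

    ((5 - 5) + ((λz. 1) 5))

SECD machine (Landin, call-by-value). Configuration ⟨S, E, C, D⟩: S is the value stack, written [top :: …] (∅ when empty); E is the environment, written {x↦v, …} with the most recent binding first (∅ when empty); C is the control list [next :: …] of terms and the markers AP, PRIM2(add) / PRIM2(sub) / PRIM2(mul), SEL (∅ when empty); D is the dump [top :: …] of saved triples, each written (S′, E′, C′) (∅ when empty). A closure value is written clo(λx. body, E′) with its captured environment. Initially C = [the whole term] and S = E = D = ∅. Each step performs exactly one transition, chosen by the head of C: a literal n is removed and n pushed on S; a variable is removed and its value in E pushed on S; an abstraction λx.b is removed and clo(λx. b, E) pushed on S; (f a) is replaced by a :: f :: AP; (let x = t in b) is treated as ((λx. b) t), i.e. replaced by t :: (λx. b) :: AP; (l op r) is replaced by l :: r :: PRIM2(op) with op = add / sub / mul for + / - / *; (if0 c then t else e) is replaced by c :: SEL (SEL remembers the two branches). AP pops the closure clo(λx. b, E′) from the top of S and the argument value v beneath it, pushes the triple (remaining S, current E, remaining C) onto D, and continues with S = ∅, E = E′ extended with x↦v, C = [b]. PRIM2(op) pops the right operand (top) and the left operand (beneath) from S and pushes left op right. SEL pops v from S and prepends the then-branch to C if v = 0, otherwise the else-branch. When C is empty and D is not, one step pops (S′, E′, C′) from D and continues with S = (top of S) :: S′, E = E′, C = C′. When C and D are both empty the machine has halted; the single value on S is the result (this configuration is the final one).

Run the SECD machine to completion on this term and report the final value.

[0] [S=∅ | E=∅ | C=[((5 - 5) + ((λz. 1) 5))] | D=∅]
[1] [S=∅ | E=∅ | C=[(5 - 5) :: ((λz. 1) 5) :: PRIM2(add)] | D=∅]
[2] [S=∅ | E=∅ | C=[5 :: 5 :: PRIM2(sub) :: ((λz. 1) 5) :: PRIM2(add)] | D=∅]
[3] [S=[5] | E=∅ | C=[5 :: PRIM2(sub) :: ((λz. 1) 5) :: PRIM2(add)] | D=∅]
[4] [S=[5 :: 5] | E=∅ | C=[PRIM2(sub) :: ((λz. 1) 5) :: PRIM2(add)] | D=∅]
[5] [S=[0] | E=∅ | C=[((λz. 1) 5) :: PRIM2(add)] | D=∅]
[6] [S=[0] | E=∅ | C=[5 :: (λz. 1) :: AP :: PRIM2(add)] | D=∅]
[7] [S=[5 :: 0] | E=∅ | C=[(λz. 1) :: AP :: PRIM2(add)] | D=∅]
[8] [S=[clo(λz. 1, ∅) :: 5 :: 0] | E=∅ | C=[AP :: PRIM2(add)] | D=∅]
[9] [S=∅ | E={z↦5} | C=[1] | D=[([0], ∅, [PRIM2(add)])]]
[10] [S=[1] | E={z↦5} | C=∅ | D=[([0], ∅, [PRIM2(add)])]]
[11] [S=[1 :: 0] | E=∅ | C=[PRIM2(add)] | D=∅]
[12] [S=[1] | E=∅ | C=∅ | D=∅]
→ final value 1

Answer: 1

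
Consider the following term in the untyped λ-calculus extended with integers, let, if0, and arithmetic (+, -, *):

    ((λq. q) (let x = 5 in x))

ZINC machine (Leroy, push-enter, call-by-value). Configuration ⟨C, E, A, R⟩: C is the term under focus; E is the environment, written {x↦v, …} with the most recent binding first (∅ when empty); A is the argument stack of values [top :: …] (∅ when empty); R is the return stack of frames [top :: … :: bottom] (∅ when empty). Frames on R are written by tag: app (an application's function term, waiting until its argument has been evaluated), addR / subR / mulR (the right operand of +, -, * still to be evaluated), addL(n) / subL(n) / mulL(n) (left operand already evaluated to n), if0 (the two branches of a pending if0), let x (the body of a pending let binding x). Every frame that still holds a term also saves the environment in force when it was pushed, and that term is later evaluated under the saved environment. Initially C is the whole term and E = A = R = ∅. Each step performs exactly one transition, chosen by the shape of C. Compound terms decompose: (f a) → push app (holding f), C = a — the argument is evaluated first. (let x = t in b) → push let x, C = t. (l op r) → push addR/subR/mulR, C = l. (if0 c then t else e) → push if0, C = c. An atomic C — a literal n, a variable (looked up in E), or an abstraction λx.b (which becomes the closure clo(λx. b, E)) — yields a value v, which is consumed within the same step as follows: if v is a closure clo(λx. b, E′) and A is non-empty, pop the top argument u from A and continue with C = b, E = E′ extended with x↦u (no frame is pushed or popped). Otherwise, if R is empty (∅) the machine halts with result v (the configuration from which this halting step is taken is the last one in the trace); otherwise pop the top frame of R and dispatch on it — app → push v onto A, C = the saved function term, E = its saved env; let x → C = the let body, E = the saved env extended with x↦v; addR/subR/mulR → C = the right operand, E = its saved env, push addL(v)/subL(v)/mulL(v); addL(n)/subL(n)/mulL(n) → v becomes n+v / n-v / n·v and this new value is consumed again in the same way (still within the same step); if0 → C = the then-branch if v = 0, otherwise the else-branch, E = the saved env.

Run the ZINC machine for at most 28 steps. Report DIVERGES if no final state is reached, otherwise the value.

Answer: 5

Derivation:
0. [C=((λq. q) (let x = 5 in x)) | E=∅ | A=∅ | R=∅]
1. [C=(let x = 5 in x) | E=∅ | A=∅ | R=[app]]
2. [C=5 | E=∅ | A=∅ | R=[let x :: app]]
3. [C=x | E={x↦5} | A=∅ | R=[app]]
4. [C=(λq. q) | E=∅ | A=[5] | R=∅]
5. [C=q | E={q↦5} | A=∅ | R=∅]
→ final value 5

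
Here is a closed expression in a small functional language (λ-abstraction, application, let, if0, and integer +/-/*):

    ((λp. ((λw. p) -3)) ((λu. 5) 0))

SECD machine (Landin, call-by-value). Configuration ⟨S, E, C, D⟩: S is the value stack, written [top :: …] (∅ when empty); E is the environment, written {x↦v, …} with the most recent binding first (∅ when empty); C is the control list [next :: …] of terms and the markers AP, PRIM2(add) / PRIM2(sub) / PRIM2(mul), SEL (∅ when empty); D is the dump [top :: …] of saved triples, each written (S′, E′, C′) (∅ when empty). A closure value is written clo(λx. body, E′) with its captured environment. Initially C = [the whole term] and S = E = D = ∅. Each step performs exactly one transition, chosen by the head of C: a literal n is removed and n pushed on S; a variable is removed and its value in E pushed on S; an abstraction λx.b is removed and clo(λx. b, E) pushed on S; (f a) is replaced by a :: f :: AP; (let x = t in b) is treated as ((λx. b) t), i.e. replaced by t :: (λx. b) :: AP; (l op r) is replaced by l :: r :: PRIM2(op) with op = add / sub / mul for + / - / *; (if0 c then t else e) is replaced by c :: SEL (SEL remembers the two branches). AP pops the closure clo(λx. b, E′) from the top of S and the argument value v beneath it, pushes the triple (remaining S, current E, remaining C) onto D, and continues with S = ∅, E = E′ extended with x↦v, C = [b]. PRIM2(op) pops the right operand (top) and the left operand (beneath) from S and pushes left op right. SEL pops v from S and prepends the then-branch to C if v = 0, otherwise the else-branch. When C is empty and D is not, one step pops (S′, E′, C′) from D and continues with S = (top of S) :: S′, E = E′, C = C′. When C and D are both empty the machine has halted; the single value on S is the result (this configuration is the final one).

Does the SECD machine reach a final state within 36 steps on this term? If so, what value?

[0] [S=∅ | E=∅ | C=[((λp. ((λw. p) -3)) ((λu. 5) 0))] | D=∅]
[1] [S=∅ | E=∅ | C=[((λu. 5) 0) :: (λp. ((λw. p) -3)) :: AP] | D=∅]
[2] [S=∅ | E=∅ | C=[0 :: (λu. 5) :: AP :: (λp. ((λw. p) -3)) :: AP] | D=∅]
[3] [S=[0] | E=∅ | C=[(λu. 5) :: AP :: (λp. ((λw. p) -3)) :: AP] | D=∅]
[4] [S=[clo(λu. 5, ∅) :: 0] | E=∅ | C=[AP :: (λp. ((λw. p) -3)) :: AP] | D=∅]
[5] [S=∅ | E={u↦0} | C=[5] | D=[(∅, ∅, [(λp. ((λw. p) -3)) :: AP])]]
[6] [S=[5] | E={u↦0} | C=∅ | D=[(∅, ∅, [(λp. ((λw. p) -3)) :: AP])]]
[7] [S=[5] | E=∅ | C=[(λp. ((λw. p) -3)) :: AP] | D=∅]
[8] [S=[clo(λp. ((λw. p) -3), ∅) :: 5] | E=∅ | C=[AP] | D=∅]
[9] [S=∅ | E={p↦5} | C=[((λw. p) -3)] | D=[(∅, ∅, ∅)]]
[10] [S=∅ | E={p↦5} | C=[-3 :: (λw. p) :: AP] | D=[(∅, ∅, ∅)]]
[11] [S=[-3] | E={p↦5} | C=[(λw. p) :: AP] | D=[(∅, ∅, ∅)]]
[12] [S=[clo(λw. p, {p↦5}) :: -3] | E={p↦5} | C=[AP] | D=[(∅, ∅, ∅)]]
[13] [S=∅ | E={w↦-3, p↦5} | C=[p] | D=[(∅, {p↦5}, ∅) :: (∅, ∅, ∅)]]
[14] [S=[5] | E={w↦-3, p↦5} | C=∅ | D=[(∅, {p↦5}, ∅) :: (∅, ∅, ∅)]]
[15] [S=[5] | E={p↦5} | C=∅ | D=[(∅, ∅, ∅)]]
[16] [S=[5] | E=∅ | C=∅ | D=∅]
→ final value 5

Answer: 5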